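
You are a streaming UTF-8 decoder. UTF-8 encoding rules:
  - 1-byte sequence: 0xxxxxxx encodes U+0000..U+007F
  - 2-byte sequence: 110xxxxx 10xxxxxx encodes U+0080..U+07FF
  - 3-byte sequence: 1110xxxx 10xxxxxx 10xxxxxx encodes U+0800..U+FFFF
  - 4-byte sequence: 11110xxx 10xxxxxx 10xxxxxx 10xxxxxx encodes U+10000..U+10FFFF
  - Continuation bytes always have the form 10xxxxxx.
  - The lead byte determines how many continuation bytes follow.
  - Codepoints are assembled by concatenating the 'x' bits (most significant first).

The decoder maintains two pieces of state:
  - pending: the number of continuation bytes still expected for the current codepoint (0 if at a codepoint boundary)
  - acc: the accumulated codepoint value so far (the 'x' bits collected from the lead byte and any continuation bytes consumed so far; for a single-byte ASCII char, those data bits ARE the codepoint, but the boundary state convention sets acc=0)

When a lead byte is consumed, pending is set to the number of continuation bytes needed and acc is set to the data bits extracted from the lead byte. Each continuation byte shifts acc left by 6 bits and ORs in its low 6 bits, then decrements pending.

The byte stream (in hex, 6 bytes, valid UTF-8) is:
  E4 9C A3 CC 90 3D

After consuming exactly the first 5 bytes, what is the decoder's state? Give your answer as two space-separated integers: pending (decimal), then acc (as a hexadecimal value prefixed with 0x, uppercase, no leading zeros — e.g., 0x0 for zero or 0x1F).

Answer: 0 0x310

Derivation:
Byte[0]=E4: 3-byte lead. pending=2, acc=0x4
Byte[1]=9C: continuation. acc=(acc<<6)|0x1C=0x11C, pending=1
Byte[2]=A3: continuation. acc=(acc<<6)|0x23=0x4723, pending=0
Byte[3]=CC: 2-byte lead. pending=1, acc=0xC
Byte[4]=90: continuation. acc=(acc<<6)|0x10=0x310, pending=0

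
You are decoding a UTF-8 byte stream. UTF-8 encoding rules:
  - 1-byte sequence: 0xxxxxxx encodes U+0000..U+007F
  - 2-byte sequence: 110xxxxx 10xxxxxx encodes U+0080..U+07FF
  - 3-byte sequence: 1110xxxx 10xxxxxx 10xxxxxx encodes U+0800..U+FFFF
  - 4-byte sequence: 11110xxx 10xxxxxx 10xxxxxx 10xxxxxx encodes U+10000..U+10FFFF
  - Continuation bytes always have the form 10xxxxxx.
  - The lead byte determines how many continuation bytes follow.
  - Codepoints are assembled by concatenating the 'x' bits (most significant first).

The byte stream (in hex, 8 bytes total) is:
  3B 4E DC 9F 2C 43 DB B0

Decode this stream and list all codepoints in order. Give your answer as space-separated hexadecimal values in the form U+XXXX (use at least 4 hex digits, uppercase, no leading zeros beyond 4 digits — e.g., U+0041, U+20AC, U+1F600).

Byte[0]=3B: 1-byte ASCII. cp=U+003B
Byte[1]=4E: 1-byte ASCII. cp=U+004E
Byte[2]=DC: 2-byte lead, need 1 cont bytes. acc=0x1C
Byte[3]=9F: continuation. acc=(acc<<6)|0x1F=0x71F
Completed: cp=U+071F (starts at byte 2)
Byte[4]=2C: 1-byte ASCII. cp=U+002C
Byte[5]=43: 1-byte ASCII. cp=U+0043
Byte[6]=DB: 2-byte lead, need 1 cont bytes. acc=0x1B
Byte[7]=B0: continuation. acc=(acc<<6)|0x30=0x6F0
Completed: cp=U+06F0 (starts at byte 6)

Answer: U+003B U+004E U+071F U+002C U+0043 U+06F0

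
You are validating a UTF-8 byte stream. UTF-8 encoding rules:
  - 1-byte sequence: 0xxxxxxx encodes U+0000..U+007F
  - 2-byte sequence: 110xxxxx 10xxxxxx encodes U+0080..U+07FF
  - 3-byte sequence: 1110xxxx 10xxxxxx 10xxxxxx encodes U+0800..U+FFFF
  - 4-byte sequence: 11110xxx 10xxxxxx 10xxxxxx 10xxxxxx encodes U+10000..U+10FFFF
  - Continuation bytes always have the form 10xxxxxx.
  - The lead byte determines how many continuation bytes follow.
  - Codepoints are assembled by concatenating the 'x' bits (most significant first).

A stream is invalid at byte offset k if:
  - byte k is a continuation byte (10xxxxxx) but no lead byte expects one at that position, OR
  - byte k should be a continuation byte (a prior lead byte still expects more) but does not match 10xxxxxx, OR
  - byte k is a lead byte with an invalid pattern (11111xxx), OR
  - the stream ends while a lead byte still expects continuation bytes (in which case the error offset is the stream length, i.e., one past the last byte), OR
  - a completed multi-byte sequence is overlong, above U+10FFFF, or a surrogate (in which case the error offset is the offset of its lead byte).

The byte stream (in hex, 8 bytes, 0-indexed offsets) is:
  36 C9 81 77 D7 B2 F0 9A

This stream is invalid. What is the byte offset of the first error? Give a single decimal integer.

Byte[0]=36: 1-byte ASCII. cp=U+0036
Byte[1]=C9: 2-byte lead, need 1 cont bytes. acc=0x9
Byte[2]=81: continuation. acc=(acc<<6)|0x01=0x241
Completed: cp=U+0241 (starts at byte 1)
Byte[3]=77: 1-byte ASCII. cp=U+0077
Byte[4]=D7: 2-byte lead, need 1 cont bytes. acc=0x17
Byte[5]=B2: continuation. acc=(acc<<6)|0x32=0x5F2
Completed: cp=U+05F2 (starts at byte 4)
Byte[6]=F0: 4-byte lead, need 3 cont bytes. acc=0x0
Byte[7]=9A: continuation. acc=(acc<<6)|0x1A=0x1A
Byte[8]: stream ended, expected continuation. INVALID

Answer: 8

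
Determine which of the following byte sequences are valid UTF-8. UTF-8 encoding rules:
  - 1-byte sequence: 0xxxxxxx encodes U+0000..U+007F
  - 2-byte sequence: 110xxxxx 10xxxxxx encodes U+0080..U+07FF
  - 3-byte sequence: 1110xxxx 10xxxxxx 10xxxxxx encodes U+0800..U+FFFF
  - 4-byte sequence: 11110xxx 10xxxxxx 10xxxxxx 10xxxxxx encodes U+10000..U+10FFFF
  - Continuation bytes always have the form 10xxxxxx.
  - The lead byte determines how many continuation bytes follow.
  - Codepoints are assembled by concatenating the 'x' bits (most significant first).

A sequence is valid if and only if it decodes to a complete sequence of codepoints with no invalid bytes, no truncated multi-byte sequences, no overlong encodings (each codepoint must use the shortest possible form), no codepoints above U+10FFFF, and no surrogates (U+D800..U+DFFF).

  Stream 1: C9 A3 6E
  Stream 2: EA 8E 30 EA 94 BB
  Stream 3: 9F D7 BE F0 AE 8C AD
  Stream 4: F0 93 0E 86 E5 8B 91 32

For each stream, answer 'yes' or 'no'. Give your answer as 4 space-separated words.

Stream 1: decodes cleanly. VALID
Stream 2: error at byte offset 2. INVALID
Stream 3: error at byte offset 0. INVALID
Stream 4: error at byte offset 2. INVALID

Answer: yes no no no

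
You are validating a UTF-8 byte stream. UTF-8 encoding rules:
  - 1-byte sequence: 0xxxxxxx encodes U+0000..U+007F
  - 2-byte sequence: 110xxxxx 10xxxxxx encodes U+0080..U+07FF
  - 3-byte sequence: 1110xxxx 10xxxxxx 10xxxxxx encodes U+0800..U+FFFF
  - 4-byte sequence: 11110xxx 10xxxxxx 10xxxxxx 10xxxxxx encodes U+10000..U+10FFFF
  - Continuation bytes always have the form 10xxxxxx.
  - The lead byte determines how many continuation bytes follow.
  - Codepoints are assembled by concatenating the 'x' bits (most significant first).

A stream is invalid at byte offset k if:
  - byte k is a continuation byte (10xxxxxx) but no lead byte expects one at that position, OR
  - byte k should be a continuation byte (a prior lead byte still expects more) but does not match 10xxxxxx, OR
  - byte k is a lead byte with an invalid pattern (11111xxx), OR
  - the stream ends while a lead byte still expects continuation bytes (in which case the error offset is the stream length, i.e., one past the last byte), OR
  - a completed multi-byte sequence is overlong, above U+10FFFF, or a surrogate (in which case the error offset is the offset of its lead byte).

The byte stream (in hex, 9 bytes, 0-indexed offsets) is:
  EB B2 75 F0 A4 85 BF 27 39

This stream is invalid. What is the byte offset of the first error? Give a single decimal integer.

Byte[0]=EB: 3-byte lead, need 2 cont bytes. acc=0xB
Byte[1]=B2: continuation. acc=(acc<<6)|0x32=0x2F2
Byte[2]=75: expected 10xxxxxx continuation. INVALID

Answer: 2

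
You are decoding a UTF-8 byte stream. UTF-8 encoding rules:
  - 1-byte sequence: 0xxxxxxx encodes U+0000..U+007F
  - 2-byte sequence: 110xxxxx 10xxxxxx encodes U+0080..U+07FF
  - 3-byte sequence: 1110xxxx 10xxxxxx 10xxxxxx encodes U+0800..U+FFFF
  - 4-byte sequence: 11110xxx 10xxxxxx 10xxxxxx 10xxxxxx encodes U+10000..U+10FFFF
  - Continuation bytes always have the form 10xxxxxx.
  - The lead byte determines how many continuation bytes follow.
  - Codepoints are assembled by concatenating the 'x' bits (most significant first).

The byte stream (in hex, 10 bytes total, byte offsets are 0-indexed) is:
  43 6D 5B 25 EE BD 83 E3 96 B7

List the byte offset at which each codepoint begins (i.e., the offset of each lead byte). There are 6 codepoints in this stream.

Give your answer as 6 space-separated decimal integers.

Byte[0]=43: 1-byte ASCII. cp=U+0043
Byte[1]=6D: 1-byte ASCII. cp=U+006D
Byte[2]=5B: 1-byte ASCII. cp=U+005B
Byte[3]=25: 1-byte ASCII. cp=U+0025
Byte[4]=EE: 3-byte lead, need 2 cont bytes. acc=0xE
Byte[5]=BD: continuation. acc=(acc<<6)|0x3D=0x3BD
Byte[6]=83: continuation. acc=(acc<<6)|0x03=0xEF43
Completed: cp=U+EF43 (starts at byte 4)
Byte[7]=E3: 3-byte lead, need 2 cont bytes. acc=0x3
Byte[8]=96: continuation. acc=(acc<<6)|0x16=0xD6
Byte[9]=B7: continuation. acc=(acc<<6)|0x37=0x35B7
Completed: cp=U+35B7 (starts at byte 7)

Answer: 0 1 2 3 4 7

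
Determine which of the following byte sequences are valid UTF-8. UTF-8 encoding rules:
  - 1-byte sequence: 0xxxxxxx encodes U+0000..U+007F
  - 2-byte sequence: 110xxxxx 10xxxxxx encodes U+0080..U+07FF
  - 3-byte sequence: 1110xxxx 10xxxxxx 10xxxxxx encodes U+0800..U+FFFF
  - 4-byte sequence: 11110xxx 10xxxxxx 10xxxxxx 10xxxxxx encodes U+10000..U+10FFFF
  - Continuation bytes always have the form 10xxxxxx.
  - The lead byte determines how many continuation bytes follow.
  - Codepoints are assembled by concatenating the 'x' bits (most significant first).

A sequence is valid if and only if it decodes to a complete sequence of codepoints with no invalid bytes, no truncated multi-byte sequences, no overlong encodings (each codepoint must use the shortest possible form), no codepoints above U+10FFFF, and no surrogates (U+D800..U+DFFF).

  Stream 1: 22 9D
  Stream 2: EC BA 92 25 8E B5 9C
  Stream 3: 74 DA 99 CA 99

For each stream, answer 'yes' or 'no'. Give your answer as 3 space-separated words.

Answer: no no yes

Derivation:
Stream 1: error at byte offset 1. INVALID
Stream 2: error at byte offset 4. INVALID
Stream 3: decodes cleanly. VALID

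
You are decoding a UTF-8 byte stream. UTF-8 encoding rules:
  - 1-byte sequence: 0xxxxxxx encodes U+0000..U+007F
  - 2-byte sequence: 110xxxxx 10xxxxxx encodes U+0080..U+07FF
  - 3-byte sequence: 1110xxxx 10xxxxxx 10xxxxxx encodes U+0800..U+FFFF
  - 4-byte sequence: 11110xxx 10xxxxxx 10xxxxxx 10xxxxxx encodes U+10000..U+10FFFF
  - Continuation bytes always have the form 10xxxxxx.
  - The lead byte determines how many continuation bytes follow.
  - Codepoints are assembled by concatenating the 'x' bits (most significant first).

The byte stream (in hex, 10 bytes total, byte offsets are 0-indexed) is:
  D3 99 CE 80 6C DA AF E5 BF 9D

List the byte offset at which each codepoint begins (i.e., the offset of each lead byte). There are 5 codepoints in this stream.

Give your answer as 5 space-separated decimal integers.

Byte[0]=D3: 2-byte lead, need 1 cont bytes. acc=0x13
Byte[1]=99: continuation. acc=(acc<<6)|0x19=0x4D9
Completed: cp=U+04D9 (starts at byte 0)
Byte[2]=CE: 2-byte lead, need 1 cont bytes. acc=0xE
Byte[3]=80: continuation. acc=(acc<<6)|0x00=0x380
Completed: cp=U+0380 (starts at byte 2)
Byte[4]=6C: 1-byte ASCII. cp=U+006C
Byte[5]=DA: 2-byte lead, need 1 cont bytes. acc=0x1A
Byte[6]=AF: continuation. acc=(acc<<6)|0x2F=0x6AF
Completed: cp=U+06AF (starts at byte 5)
Byte[7]=E5: 3-byte lead, need 2 cont bytes. acc=0x5
Byte[8]=BF: continuation. acc=(acc<<6)|0x3F=0x17F
Byte[9]=9D: continuation. acc=(acc<<6)|0x1D=0x5FDD
Completed: cp=U+5FDD (starts at byte 7)

Answer: 0 2 4 5 7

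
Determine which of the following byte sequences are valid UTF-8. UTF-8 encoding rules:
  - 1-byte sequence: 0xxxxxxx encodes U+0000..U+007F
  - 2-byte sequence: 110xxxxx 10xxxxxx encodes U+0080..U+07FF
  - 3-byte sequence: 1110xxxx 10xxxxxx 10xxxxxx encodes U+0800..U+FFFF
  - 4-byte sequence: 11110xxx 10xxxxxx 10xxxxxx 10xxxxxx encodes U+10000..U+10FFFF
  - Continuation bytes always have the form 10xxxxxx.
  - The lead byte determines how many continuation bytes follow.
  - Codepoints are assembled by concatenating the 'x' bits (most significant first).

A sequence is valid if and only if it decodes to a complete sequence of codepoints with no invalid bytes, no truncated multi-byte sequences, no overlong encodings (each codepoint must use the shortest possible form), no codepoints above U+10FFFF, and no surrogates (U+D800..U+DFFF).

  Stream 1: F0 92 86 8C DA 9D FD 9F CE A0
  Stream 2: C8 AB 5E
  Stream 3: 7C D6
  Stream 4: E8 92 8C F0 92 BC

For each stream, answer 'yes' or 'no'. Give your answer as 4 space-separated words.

Answer: no yes no no

Derivation:
Stream 1: error at byte offset 6. INVALID
Stream 2: decodes cleanly. VALID
Stream 3: error at byte offset 2. INVALID
Stream 4: error at byte offset 6. INVALID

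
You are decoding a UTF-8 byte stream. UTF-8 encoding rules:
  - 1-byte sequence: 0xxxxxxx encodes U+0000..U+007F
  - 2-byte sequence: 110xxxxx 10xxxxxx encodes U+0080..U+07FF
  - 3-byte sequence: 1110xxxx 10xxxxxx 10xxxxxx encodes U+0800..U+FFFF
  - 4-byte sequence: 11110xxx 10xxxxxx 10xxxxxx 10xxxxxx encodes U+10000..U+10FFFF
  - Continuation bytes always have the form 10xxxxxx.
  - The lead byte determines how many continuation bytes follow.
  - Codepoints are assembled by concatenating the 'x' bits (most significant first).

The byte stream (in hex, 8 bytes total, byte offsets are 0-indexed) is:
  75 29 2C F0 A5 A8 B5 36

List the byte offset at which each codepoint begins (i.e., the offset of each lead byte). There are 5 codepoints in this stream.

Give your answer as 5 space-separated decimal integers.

Byte[0]=75: 1-byte ASCII. cp=U+0075
Byte[1]=29: 1-byte ASCII. cp=U+0029
Byte[2]=2C: 1-byte ASCII. cp=U+002C
Byte[3]=F0: 4-byte lead, need 3 cont bytes. acc=0x0
Byte[4]=A5: continuation. acc=(acc<<6)|0x25=0x25
Byte[5]=A8: continuation. acc=(acc<<6)|0x28=0x968
Byte[6]=B5: continuation. acc=(acc<<6)|0x35=0x25A35
Completed: cp=U+25A35 (starts at byte 3)
Byte[7]=36: 1-byte ASCII. cp=U+0036

Answer: 0 1 2 3 7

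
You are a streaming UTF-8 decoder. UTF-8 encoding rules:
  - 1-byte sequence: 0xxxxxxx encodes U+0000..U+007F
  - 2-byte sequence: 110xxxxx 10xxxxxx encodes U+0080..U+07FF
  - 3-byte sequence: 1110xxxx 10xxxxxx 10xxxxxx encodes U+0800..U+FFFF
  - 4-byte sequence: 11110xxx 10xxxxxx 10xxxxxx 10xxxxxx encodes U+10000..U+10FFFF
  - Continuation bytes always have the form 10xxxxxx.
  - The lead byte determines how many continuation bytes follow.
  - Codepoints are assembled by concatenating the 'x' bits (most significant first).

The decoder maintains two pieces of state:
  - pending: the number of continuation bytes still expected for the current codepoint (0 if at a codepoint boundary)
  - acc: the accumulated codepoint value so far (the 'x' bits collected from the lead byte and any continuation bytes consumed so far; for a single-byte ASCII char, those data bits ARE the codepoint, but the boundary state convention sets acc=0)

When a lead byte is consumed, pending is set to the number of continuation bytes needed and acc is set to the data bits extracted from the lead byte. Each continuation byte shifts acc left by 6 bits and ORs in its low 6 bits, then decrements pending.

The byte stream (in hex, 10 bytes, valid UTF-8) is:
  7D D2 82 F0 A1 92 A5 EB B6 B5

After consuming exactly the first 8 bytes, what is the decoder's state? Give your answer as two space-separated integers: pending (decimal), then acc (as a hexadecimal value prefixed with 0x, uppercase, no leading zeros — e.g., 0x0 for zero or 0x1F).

Byte[0]=7D: 1-byte. pending=0, acc=0x0
Byte[1]=D2: 2-byte lead. pending=1, acc=0x12
Byte[2]=82: continuation. acc=(acc<<6)|0x02=0x482, pending=0
Byte[3]=F0: 4-byte lead. pending=3, acc=0x0
Byte[4]=A1: continuation. acc=(acc<<6)|0x21=0x21, pending=2
Byte[5]=92: continuation. acc=(acc<<6)|0x12=0x852, pending=1
Byte[6]=A5: continuation. acc=(acc<<6)|0x25=0x214A5, pending=0
Byte[7]=EB: 3-byte lead. pending=2, acc=0xB

Answer: 2 0xB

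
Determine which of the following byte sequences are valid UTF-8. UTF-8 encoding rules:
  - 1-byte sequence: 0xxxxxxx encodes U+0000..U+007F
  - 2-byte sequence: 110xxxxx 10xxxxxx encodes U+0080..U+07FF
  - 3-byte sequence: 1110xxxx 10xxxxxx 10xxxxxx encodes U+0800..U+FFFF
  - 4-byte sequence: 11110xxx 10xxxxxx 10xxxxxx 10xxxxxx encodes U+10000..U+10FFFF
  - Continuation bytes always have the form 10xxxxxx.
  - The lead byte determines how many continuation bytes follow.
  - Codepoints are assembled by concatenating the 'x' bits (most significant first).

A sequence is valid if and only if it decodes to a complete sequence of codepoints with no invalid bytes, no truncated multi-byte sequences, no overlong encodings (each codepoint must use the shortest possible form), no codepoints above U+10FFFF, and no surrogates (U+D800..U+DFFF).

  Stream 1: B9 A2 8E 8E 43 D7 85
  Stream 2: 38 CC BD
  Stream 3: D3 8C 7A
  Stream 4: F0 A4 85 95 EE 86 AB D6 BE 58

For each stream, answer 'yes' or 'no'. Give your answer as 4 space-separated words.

Stream 1: error at byte offset 0. INVALID
Stream 2: decodes cleanly. VALID
Stream 3: decodes cleanly. VALID
Stream 4: decodes cleanly. VALID

Answer: no yes yes yes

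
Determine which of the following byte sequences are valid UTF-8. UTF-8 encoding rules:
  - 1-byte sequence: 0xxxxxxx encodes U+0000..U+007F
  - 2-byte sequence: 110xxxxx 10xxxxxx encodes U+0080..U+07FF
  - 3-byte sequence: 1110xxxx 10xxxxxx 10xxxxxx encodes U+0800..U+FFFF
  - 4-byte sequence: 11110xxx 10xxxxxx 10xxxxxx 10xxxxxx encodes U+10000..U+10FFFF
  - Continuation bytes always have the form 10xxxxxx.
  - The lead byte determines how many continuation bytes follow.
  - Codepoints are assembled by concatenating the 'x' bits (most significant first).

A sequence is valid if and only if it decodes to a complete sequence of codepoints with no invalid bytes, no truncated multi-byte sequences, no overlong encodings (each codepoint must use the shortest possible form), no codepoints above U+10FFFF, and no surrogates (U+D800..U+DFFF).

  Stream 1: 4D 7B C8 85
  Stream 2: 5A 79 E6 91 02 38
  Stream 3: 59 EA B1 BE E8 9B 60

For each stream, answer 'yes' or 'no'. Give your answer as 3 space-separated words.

Answer: yes no no

Derivation:
Stream 1: decodes cleanly. VALID
Stream 2: error at byte offset 4. INVALID
Stream 3: error at byte offset 6. INVALID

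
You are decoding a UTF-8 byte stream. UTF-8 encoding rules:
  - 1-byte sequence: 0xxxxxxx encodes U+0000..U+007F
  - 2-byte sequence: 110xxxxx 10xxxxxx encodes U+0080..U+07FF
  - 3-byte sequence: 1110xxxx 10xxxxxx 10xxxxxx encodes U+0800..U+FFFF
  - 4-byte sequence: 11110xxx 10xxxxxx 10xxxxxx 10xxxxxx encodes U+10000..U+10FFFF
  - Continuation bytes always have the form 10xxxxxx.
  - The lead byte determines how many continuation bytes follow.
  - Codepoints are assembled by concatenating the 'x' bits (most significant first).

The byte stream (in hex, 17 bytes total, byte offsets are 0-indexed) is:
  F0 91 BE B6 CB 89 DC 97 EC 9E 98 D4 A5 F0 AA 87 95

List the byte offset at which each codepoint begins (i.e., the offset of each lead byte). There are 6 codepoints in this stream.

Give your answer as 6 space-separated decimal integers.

Answer: 0 4 6 8 11 13

Derivation:
Byte[0]=F0: 4-byte lead, need 3 cont bytes. acc=0x0
Byte[1]=91: continuation. acc=(acc<<6)|0x11=0x11
Byte[2]=BE: continuation. acc=(acc<<6)|0x3E=0x47E
Byte[3]=B6: continuation. acc=(acc<<6)|0x36=0x11FB6
Completed: cp=U+11FB6 (starts at byte 0)
Byte[4]=CB: 2-byte lead, need 1 cont bytes. acc=0xB
Byte[5]=89: continuation. acc=(acc<<6)|0x09=0x2C9
Completed: cp=U+02C9 (starts at byte 4)
Byte[6]=DC: 2-byte lead, need 1 cont bytes. acc=0x1C
Byte[7]=97: continuation. acc=(acc<<6)|0x17=0x717
Completed: cp=U+0717 (starts at byte 6)
Byte[8]=EC: 3-byte lead, need 2 cont bytes. acc=0xC
Byte[9]=9E: continuation. acc=(acc<<6)|0x1E=0x31E
Byte[10]=98: continuation. acc=(acc<<6)|0x18=0xC798
Completed: cp=U+C798 (starts at byte 8)
Byte[11]=D4: 2-byte lead, need 1 cont bytes. acc=0x14
Byte[12]=A5: continuation. acc=(acc<<6)|0x25=0x525
Completed: cp=U+0525 (starts at byte 11)
Byte[13]=F0: 4-byte lead, need 3 cont bytes. acc=0x0
Byte[14]=AA: continuation. acc=(acc<<6)|0x2A=0x2A
Byte[15]=87: continuation. acc=(acc<<6)|0x07=0xA87
Byte[16]=95: continuation. acc=(acc<<6)|0x15=0x2A1D5
Completed: cp=U+2A1D5 (starts at byte 13)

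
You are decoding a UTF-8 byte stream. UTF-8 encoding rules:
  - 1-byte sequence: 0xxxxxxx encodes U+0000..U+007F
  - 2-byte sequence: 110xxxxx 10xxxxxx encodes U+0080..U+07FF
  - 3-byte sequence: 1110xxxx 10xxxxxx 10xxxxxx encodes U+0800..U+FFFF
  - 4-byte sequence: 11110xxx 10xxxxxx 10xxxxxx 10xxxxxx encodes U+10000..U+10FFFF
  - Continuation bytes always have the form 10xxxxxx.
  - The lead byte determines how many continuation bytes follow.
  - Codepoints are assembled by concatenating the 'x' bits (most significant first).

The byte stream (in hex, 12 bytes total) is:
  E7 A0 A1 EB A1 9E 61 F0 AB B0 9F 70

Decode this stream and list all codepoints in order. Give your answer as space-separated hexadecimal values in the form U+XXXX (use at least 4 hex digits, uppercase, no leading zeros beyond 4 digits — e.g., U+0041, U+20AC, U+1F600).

Byte[0]=E7: 3-byte lead, need 2 cont bytes. acc=0x7
Byte[1]=A0: continuation. acc=(acc<<6)|0x20=0x1E0
Byte[2]=A1: continuation. acc=(acc<<6)|0x21=0x7821
Completed: cp=U+7821 (starts at byte 0)
Byte[3]=EB: 3-byte lead, need 2 cont bytes. acc=0xB
Byte[4]=A1: continuation. acc=(acc<<6)|0x21=0x2E1
Byte[5]=9E: continuation. acc=(acc<<6)|0x1E=0xB85E
Completed: cp=U+B85E (starts at byte 3)
Byte[6]=61: 1-byte ASCII. cp=U+0061
Byte[7]=F0: 4-byte lead, need 3 cont bytes. acc=0x0
Byte[8]=AB: continuation. acc=(acc<<6)|0x2B=0x2B
Byte[9]=B0: continuation. acc=(acc<<6)|0x30=0xAF0
Byte[10]=9F: continuation. acc=(acc<<6)|0x1F=0x2BC1F
Completed: cp=U+2BC1F (starts at byte 7)
Byte[11]=70: 1-byte ASCII. cp=U+0070

Answer: U+7821 U+B85E U+0061 U+2BC1F U+0070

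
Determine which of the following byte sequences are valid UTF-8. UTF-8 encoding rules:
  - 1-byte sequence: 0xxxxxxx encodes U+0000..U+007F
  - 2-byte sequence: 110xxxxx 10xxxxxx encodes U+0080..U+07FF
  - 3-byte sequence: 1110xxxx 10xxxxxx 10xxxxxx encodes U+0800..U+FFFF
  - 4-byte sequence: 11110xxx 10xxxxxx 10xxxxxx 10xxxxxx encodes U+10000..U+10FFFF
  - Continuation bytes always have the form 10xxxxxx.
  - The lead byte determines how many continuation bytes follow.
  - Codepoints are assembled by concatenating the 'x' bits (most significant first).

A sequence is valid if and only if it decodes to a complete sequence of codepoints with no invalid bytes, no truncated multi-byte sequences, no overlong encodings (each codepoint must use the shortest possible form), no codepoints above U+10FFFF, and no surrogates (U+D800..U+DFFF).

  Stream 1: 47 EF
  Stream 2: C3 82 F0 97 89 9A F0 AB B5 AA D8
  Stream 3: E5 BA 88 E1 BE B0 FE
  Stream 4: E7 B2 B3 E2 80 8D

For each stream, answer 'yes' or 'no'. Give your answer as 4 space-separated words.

Stream 1: error at byte offset 2. INVALID
Stream 2: error at byte offset 11. INVALID
Stream 3: error at byte offset 6. INVALID
Stream 4: decodes cleanly. VALID

Answer: no no no yes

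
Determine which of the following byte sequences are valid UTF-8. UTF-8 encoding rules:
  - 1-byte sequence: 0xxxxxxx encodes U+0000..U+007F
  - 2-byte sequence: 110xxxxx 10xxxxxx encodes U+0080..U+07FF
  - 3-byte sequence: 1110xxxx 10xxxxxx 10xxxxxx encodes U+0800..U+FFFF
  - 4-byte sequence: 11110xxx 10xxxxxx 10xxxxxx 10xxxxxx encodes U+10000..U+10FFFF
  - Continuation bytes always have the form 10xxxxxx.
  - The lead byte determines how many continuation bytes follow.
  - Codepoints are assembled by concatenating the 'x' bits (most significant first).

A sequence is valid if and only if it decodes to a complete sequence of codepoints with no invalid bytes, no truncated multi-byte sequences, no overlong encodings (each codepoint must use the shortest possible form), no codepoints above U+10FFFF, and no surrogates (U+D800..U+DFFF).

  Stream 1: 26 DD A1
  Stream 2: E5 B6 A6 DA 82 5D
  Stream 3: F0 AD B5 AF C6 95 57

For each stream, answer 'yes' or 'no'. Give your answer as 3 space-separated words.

Stream 1: decodes cleanly. VALID
Stream 2: decodes cleanly. VALID
Stream 3: decodes cleanly. VALID

Answer: yes yes yes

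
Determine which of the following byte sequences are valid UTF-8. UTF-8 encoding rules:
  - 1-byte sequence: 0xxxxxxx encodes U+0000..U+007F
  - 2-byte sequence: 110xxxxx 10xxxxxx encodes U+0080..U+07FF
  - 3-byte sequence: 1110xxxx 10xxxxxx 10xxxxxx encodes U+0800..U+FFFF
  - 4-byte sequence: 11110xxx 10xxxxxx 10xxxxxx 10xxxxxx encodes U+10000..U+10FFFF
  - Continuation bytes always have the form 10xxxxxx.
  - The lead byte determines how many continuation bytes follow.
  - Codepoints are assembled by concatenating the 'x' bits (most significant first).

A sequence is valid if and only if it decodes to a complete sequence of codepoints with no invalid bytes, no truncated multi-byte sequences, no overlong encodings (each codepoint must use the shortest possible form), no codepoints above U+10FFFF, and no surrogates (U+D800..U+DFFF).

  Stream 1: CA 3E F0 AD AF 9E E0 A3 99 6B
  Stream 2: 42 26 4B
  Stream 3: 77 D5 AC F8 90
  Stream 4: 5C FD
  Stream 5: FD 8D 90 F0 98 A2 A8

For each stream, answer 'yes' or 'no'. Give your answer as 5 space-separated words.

Answer: no yes no no no

Derivation:
Stream 1: error at byte offset 1. INVALID
Stream 2: decodes cleanly. VALID
Stream 3: error at byte offset 3. INVALID
Stream 4: error at byte offset 1. INVALID
Stream 5: error at byte offset 0. INVALID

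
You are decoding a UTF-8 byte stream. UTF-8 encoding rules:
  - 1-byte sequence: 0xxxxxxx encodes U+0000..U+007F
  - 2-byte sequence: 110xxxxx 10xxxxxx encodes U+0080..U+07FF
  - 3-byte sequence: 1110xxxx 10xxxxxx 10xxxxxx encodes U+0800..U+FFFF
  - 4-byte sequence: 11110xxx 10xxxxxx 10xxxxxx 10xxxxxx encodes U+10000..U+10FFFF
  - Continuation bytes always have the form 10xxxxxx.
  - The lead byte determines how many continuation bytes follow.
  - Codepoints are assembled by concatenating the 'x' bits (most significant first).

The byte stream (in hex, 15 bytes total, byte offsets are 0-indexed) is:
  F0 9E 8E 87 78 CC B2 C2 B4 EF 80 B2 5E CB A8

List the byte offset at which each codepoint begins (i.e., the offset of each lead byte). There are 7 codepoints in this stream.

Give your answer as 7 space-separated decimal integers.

Byte[0]=F0: 4-byte lead, need 3 cont bytes. acc=0x0
Byte[1]=9E: continuation. acc=(acc<<6)|0x1E=0x1E
Byte[2]=8E: continuation. acc=(acc<<6)|0x0E=0x78E
Byte[3]=87: continuation. acc=(acc<<6)|0x07=0x1E387
Completed: cp=U+1E387 (starts at byte 0)
Byte[4]=78: 1-byte ASCII. cp=U+0078
Byte[5]=CC: 2-byte lead, need 1 cont bytes. acc=0xC
Byte[6]=B2: continuation. acc=(acc<<6)|0x32=0x332
Completed: cp=U+0332 (starts at byte 5)
Byte[7]=C2: 2-byte lead, need 1 cont bytes. acc=0x2
Byte[8]=B4: continuation. acc=(acc<<6)|0x34=0xB4
Completed: cp=U+00B4 (starts at byte 7)
Byte[9]=EF: 3-byte lead, need 2 cont bytes. acc=0xF
Byte[10]=80: continuation. acc=(acc<<6)|0x00=0x3C0
Byte[11]=B2: continuation. acc=(acc<<6)|0x32=0xF032
Completed: cp=U+F032 (starts at byte 9)
Byte[12]=5E: 1-byte ASCII. cp=U+005E
Byte[13]=CB: 2-byte lead, need 1 cont bytes. acc=0xB
Byte[14]=A8: continuation. acc=(acc<<6)|0x28=0x2E8
Completed: cp=U+02E8 (starts at byte 13)

Answer: 0 4 5 7 9 12 13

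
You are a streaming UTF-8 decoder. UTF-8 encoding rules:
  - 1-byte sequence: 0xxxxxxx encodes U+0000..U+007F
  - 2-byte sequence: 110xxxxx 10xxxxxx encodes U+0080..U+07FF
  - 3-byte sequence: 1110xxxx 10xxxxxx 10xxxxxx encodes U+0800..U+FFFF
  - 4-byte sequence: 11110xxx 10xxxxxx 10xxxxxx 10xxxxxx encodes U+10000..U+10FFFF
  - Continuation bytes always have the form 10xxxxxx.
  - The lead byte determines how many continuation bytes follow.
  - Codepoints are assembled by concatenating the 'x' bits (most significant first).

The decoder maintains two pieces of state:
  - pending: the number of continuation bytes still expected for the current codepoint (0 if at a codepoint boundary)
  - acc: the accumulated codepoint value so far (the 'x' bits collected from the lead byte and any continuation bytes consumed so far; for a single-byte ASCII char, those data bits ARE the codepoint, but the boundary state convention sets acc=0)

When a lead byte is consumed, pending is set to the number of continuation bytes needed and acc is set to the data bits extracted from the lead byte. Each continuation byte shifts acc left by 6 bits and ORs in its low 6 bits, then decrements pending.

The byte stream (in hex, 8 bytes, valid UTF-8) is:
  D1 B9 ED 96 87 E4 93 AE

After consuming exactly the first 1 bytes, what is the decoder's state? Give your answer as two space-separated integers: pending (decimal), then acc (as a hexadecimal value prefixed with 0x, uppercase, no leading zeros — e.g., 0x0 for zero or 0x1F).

Byte[0]=D1: 2-byte lead. pending=1, acc=0x11

Answer: 1 0x11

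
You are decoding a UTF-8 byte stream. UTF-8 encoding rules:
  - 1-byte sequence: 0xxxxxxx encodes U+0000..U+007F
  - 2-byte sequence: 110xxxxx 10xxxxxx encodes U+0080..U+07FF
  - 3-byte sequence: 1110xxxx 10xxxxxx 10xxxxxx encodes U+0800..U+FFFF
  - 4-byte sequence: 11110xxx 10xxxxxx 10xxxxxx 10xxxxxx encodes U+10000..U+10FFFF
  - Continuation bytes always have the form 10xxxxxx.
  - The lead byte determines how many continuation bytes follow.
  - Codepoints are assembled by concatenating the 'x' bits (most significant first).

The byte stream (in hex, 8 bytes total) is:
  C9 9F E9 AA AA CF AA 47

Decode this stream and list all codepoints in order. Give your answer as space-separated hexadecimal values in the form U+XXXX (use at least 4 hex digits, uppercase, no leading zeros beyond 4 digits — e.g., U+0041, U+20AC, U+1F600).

Byte[0]=C9: 2-byte lead, need 1 cont bytes. acc=0x9
Byte[1]=9F: continuation. acc=(acc<<6)|0x1F=0x25F
Completed: cp=U+025F (starts at byte 0)
Byte[2]=E9: 3-byte lead, need 2 cont bytes. acc=0x9
Byte[3]=AA: continuation. acc=(acc<<6)|0x2A=0x26A
Byte[4]=AA: continuation. acc=(acc<<6)|0x2A=0x9AAA
Completed: cp=U+9AAA (starts at byte 2)
Byte[5]=CF: 2-byte lead, need 1 cont bytes. acc=0xF
Byte[6]=AA: continuation. acc=(acc<<6)|0x2A=0x3EA
Completed: cp=U+03EA (starts at byte 5)
Byte[7]=47: 1-byte ASCII. cp=U+0047

Answer: U+025F U+9AAA U+03EA U+0047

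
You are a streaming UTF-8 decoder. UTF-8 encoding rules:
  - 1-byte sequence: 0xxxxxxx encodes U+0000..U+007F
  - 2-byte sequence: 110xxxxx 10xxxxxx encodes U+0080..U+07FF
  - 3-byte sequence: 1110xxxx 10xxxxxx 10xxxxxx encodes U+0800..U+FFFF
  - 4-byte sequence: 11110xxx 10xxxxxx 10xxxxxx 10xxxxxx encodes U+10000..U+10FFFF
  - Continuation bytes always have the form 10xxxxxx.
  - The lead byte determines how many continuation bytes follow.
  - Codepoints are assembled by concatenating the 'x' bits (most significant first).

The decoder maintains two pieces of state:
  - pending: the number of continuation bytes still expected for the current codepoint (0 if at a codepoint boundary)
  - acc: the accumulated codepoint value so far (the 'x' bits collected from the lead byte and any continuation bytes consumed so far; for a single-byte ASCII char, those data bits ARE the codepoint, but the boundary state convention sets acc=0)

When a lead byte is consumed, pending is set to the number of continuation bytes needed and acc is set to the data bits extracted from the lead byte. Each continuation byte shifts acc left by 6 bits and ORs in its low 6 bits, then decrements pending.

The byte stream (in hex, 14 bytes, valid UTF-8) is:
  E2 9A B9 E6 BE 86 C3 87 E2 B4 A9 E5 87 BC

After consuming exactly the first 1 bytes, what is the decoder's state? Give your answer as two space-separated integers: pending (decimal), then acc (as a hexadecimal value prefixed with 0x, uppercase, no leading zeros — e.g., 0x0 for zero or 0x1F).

Answer: 2 0x2

Derivation:
Byte[0]=E2: 3-byte lead. pending=2, acc=0x2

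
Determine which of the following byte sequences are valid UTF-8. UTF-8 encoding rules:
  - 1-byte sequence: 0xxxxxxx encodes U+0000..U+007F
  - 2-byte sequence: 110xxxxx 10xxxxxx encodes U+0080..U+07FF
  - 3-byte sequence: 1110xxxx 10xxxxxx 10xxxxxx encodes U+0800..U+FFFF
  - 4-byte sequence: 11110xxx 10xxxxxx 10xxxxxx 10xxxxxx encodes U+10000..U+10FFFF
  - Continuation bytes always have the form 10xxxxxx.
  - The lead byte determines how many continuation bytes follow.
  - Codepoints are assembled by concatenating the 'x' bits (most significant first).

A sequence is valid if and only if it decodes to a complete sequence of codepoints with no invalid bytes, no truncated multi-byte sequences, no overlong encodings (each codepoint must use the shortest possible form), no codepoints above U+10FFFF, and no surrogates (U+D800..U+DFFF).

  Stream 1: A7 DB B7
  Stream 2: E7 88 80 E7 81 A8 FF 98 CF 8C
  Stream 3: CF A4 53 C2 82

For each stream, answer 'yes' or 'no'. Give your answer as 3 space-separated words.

Stream 1: error at byte offset 0. INVALID
Stream 2: error at byte offset 6. INVALID
Stream 3: decodes cleanly. VALID

Answer: no no yes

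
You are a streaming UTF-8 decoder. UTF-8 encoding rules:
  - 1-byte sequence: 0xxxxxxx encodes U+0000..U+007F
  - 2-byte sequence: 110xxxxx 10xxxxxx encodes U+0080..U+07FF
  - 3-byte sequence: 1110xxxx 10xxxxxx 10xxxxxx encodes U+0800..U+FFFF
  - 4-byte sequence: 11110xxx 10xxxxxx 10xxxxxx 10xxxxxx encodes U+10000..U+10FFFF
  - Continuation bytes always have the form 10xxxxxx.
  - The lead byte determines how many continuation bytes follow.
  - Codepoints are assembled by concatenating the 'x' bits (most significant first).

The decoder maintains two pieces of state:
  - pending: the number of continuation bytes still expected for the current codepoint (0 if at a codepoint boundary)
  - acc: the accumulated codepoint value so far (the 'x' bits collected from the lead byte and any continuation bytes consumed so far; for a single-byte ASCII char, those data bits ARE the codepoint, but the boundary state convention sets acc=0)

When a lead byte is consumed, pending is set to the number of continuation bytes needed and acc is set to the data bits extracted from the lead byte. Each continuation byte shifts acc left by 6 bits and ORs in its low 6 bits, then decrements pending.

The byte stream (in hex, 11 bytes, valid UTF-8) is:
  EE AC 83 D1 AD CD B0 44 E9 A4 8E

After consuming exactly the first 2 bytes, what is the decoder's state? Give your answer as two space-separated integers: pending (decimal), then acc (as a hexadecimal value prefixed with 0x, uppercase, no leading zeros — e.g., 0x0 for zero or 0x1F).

Byte[0]=EE: 3-byte lead. pending=2, acc=0xE
Byte[1]=AC: continuation. acc=(acc<<6)|0x2C=0x3AC, pending=1

Answer: 1 0x3AC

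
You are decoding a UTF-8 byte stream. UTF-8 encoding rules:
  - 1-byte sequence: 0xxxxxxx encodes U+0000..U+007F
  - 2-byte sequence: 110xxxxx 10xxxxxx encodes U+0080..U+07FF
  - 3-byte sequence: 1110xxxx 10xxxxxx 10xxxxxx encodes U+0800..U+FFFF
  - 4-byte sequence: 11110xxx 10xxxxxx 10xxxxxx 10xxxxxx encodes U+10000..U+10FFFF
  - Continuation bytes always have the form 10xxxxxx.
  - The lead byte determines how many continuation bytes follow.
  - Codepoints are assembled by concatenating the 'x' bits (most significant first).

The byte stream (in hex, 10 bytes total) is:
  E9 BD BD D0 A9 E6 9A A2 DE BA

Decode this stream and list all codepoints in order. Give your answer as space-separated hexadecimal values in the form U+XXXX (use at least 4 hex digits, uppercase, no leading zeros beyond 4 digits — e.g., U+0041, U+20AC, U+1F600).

Answer: U+9F7D U+0429 U+66A2 U+07BA

Derivation:
Byte[0]=E9: 3-byte lead, need 2 cont bytes. acc=0x9
Byte[1]=BD: continuation. acc=(acc<<6)|0x3D=0x27D
Byte[2]=BD: continuation. acc=(acc<<6)|0x3D=0x9F7D
Completed: cp=U+9F7D (starts at byte 0)
Byte[3]=D0: 2-byte lead, need 1 cont bytes. acc=0x10
Byte[4]=A9: continuation. acc=(acc<<6)|0x29=0x429
Completed: cp=U+0429 (starts at byte 3)
Byte[5]=E6: 3-byte lead, need 2 cont bytes. acc=0x6
Byte[6]=9A: continuation. acc=(acc<<6)|0x1A=0x19A
Byte[7]=A2: continuation. acc=(acc<<6)|0x22=0x66A2
Completed: cp=U+66A2 (starts at byte 5)
Byte[8]=DE: 2-byte lead, need 1 cont bytes. acc=0x1E
Byte[9]=BA: continuation. acc=(acc<<6)|0x3A=0x7BA
Completed: cp=U+07BA (starts at byte 8)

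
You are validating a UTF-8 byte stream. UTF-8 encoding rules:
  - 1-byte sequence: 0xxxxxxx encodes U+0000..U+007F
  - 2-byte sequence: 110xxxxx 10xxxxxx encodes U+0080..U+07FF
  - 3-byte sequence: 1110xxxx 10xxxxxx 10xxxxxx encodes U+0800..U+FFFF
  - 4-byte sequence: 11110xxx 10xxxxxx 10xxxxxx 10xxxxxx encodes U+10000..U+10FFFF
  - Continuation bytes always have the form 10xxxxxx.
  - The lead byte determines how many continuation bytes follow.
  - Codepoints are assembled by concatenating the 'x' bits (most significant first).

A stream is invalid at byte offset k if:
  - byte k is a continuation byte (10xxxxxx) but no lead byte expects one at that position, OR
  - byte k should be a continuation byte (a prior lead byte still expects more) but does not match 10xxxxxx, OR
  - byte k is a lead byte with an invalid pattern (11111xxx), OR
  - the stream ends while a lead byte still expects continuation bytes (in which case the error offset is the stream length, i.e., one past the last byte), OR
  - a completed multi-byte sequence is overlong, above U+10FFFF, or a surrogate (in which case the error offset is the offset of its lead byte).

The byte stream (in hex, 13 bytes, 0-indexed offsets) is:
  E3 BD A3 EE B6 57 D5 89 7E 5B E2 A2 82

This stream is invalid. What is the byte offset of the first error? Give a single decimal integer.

Answer: 5

Derivation:
Byte[0]=E3: 3-byte lead, need 2 cont bytes. acc=0x3
Byte[1]=BD: continuation. acc=(acc<<6)|0x3D=0xFD
Byte[2]=A3: continuation. acc=(acc<<6)|0x23=0x3F63
Completed: cp=U+3F63 (starts at byte 0)
Byte[3]=EE: 3-byte lead, need 2 cont bytes. acc=0xE
Byte[4]=B6: continuation. acc=(acc<<6)|0x36=0x3B6
Byte[5]=57: expected 10xxxxxx continuation. INVALID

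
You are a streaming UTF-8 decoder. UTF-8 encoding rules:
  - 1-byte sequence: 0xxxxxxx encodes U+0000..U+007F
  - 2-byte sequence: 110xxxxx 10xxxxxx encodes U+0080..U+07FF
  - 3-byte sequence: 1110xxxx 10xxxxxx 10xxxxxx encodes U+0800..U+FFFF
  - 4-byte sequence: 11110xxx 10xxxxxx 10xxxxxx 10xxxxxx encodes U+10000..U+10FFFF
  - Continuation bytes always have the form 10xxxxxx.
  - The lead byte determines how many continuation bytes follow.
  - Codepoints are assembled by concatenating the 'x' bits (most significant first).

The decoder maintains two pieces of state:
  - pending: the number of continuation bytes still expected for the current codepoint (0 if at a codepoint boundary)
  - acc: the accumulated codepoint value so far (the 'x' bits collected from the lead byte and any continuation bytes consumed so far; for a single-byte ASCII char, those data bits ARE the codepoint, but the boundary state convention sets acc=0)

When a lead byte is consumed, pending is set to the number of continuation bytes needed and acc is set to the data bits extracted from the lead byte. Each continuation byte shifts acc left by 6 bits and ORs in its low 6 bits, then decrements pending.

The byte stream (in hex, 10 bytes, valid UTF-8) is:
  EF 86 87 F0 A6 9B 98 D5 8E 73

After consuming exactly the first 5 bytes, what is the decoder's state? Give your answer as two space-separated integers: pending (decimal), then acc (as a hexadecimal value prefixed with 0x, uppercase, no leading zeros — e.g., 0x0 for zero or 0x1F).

Byte[0]=EF: 3-byte lead. pending=2, acc=0xF
Byte[1]=86: continuation. acc=(acc<<6)|0x06=0x3C6, pending=1
Byte[2]=87: continuation. acc=(acc<<6)|0x07=0xF187, pending=0
Byte[3]=F0: 4-byte lead. pending=3, acc=0x0
Byte[4]=A6: continuation. acc=(acc<<6)|0x26=0x26, pending=2

Answer: 2 0x26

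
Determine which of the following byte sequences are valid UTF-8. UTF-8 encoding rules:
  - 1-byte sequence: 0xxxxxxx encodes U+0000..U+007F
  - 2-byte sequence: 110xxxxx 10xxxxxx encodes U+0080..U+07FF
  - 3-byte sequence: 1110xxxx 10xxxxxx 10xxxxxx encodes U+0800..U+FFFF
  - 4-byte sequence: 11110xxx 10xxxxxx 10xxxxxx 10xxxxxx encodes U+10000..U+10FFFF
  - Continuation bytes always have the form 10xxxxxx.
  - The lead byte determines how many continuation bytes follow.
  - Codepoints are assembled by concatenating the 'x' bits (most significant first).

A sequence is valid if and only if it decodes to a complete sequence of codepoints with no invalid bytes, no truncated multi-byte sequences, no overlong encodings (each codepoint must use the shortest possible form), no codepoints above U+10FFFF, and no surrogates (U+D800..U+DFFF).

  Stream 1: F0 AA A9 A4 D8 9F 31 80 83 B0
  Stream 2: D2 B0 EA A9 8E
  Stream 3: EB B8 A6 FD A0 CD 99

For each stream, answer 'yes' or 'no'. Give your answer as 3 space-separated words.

Stream 1: error at byte offset 7. INVALID
Stream 2: decodes cleanly. VALID
Stream 3: error at byte offset 3. INVALID

Answer: no yes no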